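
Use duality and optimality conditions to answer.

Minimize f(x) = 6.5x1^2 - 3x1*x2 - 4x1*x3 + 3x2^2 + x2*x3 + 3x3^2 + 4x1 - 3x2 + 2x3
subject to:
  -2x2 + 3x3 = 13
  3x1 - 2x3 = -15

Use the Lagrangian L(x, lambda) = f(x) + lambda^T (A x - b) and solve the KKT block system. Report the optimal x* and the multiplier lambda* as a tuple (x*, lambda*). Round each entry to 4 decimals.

Form the Lagrangian:
  L(x, lambda) = (1/2) x^T Q x + c^T x + lambda^T (A x - b)
Stationarity (grad_x L = 0): Q x + c + A^T lambda = 0.
Primal feasibility: A x = b.

This gives the KKT block system:
  [ Q   A^T ] [ x     ]   [-c ]
  [ A    0  ] [ lambda ] = [ b ]

Solving the linear system:
  x*      = (-2.9279, -1.8377, 3.1082)
  lambda* = (-1.0672, 13.6607)
  f(x*)   = 109.4008

x* = (-2.9279, -1.8377, 3.1082), lambda* = (-1.0672, 13.6607)


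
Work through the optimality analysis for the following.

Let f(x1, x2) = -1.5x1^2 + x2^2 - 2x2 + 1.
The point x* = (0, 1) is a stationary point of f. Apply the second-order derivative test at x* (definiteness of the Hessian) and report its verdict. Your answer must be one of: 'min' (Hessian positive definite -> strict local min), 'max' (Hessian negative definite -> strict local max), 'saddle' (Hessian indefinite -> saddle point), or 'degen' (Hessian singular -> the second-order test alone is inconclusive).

Compute the Hessian H = grad^2 f:
  H = [[-3, 0], [0, 2]]
Verify stationarity: grad f(x*) = H x* + g = (0, 0).
Eigenvalues of H: -3, 2.
Eigenvalues have mixed signs, so H is indefinite -> x* is a saddle point.

saddle


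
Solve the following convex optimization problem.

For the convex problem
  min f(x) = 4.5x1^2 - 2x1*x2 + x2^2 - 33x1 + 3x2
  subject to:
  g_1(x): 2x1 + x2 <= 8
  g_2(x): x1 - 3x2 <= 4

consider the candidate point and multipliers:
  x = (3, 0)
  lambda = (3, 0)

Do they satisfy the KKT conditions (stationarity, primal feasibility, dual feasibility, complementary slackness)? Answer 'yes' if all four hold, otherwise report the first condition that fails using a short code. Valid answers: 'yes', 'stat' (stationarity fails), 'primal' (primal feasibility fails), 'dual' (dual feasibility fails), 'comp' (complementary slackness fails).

Gradient of f: grad f(x) = Q x + c = (-6, -3)
Constraint values g_i(x) = a_i^T x - b_i:
  g_1((3, 0)) = -2
  g_2((3, 0)) = -1
Stationarity residual: grad f(x) + sum_i lambda_i a_i = (0, 0)
  -> stationarity OK
Primal feasibility (all g_i <= 0): OK
Dual feasibility (all lambda_i >= 0): OK
Complementary slackness (lambda_i * g_i(x) = 0 for all i): FAILS

Verdict: the first failing condition is complementary_slackness -> comp.

comp


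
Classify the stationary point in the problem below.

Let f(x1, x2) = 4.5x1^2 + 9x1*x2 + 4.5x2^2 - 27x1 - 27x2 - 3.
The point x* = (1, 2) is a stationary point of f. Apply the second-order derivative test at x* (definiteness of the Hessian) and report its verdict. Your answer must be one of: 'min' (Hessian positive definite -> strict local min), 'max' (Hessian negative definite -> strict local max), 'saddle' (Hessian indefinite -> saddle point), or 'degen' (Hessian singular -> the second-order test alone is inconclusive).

Compute the Hessian H = grad^2 f:
  H = [[9, 9], [9, 9]]
Verify stationarity: grad f(x*) = H x* + g = (0, 0).
Eigenvalues of H: 0, 18.
H has a zero eigenvalue (singular; positive semidefinite but not definite), so H is neither positive definite, negative definite, nor indefinite. The second-order test alone is inconclusive -> degen.
(Indeed, f is constant along the null direction of H through x*, so x* is not a strict local extremum.)

degen


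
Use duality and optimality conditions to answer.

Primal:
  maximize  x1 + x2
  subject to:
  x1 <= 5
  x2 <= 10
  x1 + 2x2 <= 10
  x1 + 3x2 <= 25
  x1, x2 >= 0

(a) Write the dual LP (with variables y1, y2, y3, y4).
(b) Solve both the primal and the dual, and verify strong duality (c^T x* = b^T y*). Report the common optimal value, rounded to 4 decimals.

The standard primal-dual pair for 'max c^T x s.t. A x <= b, x >= 0' is:
  Dual:  min b^T y  s.t.  A^T y >= c,  y >= 0.

So the dual LP is:
  minimize  5y1 + 10y2 + 10y3 + 25y4
  subject to:
    y1 + y3 + y4 >= 1
    y2 + 2y3 + 3y4 >= 1
    y1, y2, y3, y4 >= 0

Solving the primal: x* = (5, 2.5).
  primal value c^T x* = 7.5.
Solving the dual: y* = (0.5, 0, 0.5, 0).
  dual value b^T y* = 7.5.
Strong duality: c^T x* = b^T y*. Confirmed.

7.5


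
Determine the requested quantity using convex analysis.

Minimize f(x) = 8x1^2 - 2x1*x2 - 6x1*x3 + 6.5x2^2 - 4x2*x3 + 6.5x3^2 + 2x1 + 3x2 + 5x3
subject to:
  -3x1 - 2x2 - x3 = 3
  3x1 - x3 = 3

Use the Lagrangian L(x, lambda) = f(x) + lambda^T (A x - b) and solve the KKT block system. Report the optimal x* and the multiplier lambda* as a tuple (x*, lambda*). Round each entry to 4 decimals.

Form the Lagrangian:
  L(x, lambda) = (1/2) x^T Q x + c^T x + lambda^T (A x - b)
Stationarity (grad_x L = 0): Q x + c + A^T lambda = 0.
Primal feasibility: A x = b.

This gives the KKT block system:
  [ Q   A^T ] [ x     ]   [-c ]
  [ A    0  ] [ lambda ] = [ b ]

Solving the linear system:
  x*      = (0.4262, -1.2785, -1.7215)
  lambda* = (-3.7936, -11.0285)
  f(x*)   = 16.4379

x* = (0.4262, -1.2785, -1.7215), lambda* = (-3.7936, -11.0285)


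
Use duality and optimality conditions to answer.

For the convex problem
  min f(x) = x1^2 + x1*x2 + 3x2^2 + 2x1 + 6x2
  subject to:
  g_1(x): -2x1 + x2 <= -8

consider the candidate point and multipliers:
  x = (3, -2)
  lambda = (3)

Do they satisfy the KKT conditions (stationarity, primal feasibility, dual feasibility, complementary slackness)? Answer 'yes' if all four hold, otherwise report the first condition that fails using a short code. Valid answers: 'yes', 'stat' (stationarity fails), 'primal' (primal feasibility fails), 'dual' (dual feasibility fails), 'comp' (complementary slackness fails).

Gradient of f: grad f(x) = Q x + c = (6, -3)
Constraint values g_i(x) = a_i^T x - b_i:
  g_1((3, -2)) = 0
Stationarity residual: grad f(x) + sum_i lambda_i a_i = (0, 0)
  -> stationarity OK
Primal feasibility (all g_i <= 0): OK
Dual feasibility (all lambda_i >= 0): OK
Complementary slackness (lambda_i * g_i(x) = 0 for all i): OK

Verdict: yes, KKT holds.

yes


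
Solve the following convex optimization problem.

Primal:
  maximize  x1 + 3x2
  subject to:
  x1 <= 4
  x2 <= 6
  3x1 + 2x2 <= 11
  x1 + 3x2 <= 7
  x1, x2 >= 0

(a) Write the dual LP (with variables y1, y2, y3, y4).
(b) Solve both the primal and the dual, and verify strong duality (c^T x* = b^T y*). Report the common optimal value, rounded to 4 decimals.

The standard primal-dual pair for 'max c^T x s.t. A x <= b, x >= 0' is:
  Dual:  min b^T y  s.t.  A^T y >= c,  y >= 0.

So the dual LP is:
  minimize  4y1 + 6y2 + 11y3 + 7y4
  subject to:
    y1 + 3y3 + y4 >= 1
    y2 + 2y3 + 3y4 >= 3
    y1, y2, y3, y4 >= 0

Solving the primal: x* = (2.7143, 1.4286).
  primal value c^T x* = 7.
Solving the dual: y* = (0, 0, 0, 1).
  dual value b^T y* = 7.
Strong duality: c^T x* = b^T y*. Confirmed.

7


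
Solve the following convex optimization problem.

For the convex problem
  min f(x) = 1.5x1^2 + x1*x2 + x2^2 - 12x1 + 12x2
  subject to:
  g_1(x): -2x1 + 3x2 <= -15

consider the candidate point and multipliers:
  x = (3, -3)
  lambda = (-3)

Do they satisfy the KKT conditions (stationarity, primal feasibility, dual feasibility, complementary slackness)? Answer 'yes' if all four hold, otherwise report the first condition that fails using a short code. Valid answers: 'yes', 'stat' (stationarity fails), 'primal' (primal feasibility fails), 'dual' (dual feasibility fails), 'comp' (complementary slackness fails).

Gradient of f: grad f(x) = Q x + c = (-6, 9)
Constraint values g_i(x) = a_i^T x - b_i:
  g_1((3, -3)) = 0
Stationarity residual: grad f(x) + sum_i lambda_i a_i = (0, 0)
  -> stationarity OK
Primal feasibility (all g_i <= 0): OK
Dual feasibility (all lambda_i >= 0): FAILS
Complementary slackness (lambda_i * g_i(x) = 0 for all i): OK

Verdict: the first failing condition is dual_feasibility -> dual.

dual


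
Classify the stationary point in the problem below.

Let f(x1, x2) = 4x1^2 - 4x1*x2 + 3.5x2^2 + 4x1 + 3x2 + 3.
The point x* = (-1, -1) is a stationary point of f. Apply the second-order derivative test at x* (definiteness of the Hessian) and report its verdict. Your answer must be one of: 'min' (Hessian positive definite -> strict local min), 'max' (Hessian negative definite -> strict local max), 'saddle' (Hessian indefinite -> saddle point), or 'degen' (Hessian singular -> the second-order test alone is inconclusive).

Compute the Hessian H = grad^2 f:
  H = [[8, -4], [-4, 7]]
Verify stationarity: grad f(x*) = H x* + g = (0, 0).
Eigenvalues of H: 3.4689, 11.5311.
Both eigenvalues > 0, so H is positive definite -> x* is a strict local min.

min


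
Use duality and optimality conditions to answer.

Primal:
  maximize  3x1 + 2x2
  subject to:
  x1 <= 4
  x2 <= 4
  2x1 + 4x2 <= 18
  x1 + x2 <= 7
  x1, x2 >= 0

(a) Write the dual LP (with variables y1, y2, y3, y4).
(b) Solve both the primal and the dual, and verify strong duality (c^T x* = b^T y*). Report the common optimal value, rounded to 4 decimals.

The standard primal-dual pair for 'max c^T x s.t. A x <= b, x >= 0' is:
  Dual:  min b^T y  s.t.  A^T y >= c,  y >= 0.

So the dual LP is:
  minimize  4y1 + 4y2 + 18y3 + 7y4
  subject to:
    y1 + 2y3 + y4 >= 3
    y2 + 4y3 + y4 >= 2
    y1, y2, y3, y4 >= 0

Solving the primal: x* = (4, 2.5).
  primal value c^T x* = 17.
Solving the dual: y* = (2, 0, 0.5, 0).
  dual value b^T y* = 17.
Strong duality: c^T x* = b^T y*. Confirmed.

17


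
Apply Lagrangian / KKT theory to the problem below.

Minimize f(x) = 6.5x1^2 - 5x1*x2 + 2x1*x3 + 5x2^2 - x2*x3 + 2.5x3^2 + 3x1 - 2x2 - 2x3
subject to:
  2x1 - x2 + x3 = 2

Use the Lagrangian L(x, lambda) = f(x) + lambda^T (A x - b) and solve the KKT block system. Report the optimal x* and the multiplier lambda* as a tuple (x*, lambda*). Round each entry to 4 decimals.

Form the Lagrangian:
  L(x, lambda) = (1/2) x^T Q x + c^T x + lambda^T (A x - b)
Stationarity (grad_x L = 0): Q x + c + A^T lambda = 0.
Primal feasibility: A x = b.

This gives the KKT block system:
  [ Q   A^T ] [ x     ]   [-c ]
  [ A    0  ] [ lambda ] = [ b ]

Solving the linear system:
  x*      = (0.3578, -0.0049, 1.2794)
  lambda* = (-5.1176)
  f(x*)   = 4.3799

x* = (0.3578, -0.0049, 1.2794), lambda* = (-5.1176)


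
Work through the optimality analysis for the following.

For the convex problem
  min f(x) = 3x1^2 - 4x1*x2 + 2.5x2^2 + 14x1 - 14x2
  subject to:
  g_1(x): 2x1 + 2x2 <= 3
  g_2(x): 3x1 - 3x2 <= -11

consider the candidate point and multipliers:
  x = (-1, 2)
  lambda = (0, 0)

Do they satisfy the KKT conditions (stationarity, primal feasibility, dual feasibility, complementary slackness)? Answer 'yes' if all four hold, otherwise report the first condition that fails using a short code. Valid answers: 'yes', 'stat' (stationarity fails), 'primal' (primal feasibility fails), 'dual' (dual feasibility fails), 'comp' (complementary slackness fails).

Gradient of f: grad f(x) = Q x + c = (0, 0)
Constraint values g_i(x) = a_i^T x - b_i:
  g_1((-1, 2)) = -1
  g_2((-1, 2)) = 2
Stationarity residual: grad f(x) + sum_i lambda_i a_i = (0, 0)
  -> stationarity OK
Primal feasibility (all g_i <= 0): FAILS
Dual feasibility (all lambda_i >= 0): OK
Complementary slackness (lambda_i * g_i(x) = 0 for all i): OK

Verdict: the first failing condition is primal_feasibility -> primal.

primal


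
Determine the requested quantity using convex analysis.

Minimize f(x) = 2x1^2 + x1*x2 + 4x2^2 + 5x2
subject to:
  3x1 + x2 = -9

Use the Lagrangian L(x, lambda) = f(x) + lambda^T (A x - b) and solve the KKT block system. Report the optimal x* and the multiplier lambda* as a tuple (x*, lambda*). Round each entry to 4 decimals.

Form the Lagrangian:
  L(x, lambda) = (1/2) x^T Q x + c^T x + lambda^T (A x - b)
Stationarity (grad_x L = 0): Q x + c + A^T lambda = 0.
Primal feasibility: A x = b.

This gives the KKT block system:
  [ Q   A^T ] [ x     ]   [-c ]
  [ A    0  ] [ lambda ] = [ b ]

Solving the linear system:
  x*      = (-2.7429, -0.7714)
  lambda* = (3.9143)
  f(x*)   = 15.6857

x* = (-2.7429, -0.7714), lambda* = (3.9143)


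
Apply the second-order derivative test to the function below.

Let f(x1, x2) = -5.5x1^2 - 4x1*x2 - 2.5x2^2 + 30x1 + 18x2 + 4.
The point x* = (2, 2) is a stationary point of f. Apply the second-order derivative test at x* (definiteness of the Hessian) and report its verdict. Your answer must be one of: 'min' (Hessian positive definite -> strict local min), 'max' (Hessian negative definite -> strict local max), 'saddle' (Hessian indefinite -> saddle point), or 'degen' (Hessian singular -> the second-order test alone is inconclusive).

Compute the Hessian H = grad^2 f:
  H = [[-11, -4], [-4, -5]]
Verify stationarity: grad f(x*) = H x* + g = (0, 0).
Eigenvalues of H: -13, -3.
Both eigenvalues < 0, so H is negative definite -> x* is a strict local max.

max


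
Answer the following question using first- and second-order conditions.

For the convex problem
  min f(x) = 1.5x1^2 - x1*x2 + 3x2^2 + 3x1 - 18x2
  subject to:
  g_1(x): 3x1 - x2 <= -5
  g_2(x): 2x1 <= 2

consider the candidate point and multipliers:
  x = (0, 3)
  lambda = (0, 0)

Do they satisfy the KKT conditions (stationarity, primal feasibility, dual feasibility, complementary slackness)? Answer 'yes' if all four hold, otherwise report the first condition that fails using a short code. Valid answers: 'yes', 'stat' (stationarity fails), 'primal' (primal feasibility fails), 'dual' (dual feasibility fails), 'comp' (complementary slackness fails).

Gradient of f: grad f(x) = Q x + c = (0, 0)
Constraint values g_i(x) = a_i^T x - b_i:
  g_1((0, 3)) = 2
  g_2((0, 3)) = -2
Stationarity residual: grad f(x) + sum_i lambda_i a_i = (0, 0)
  -> stationarity OK
Primal feasibility (all g_i <= 0): FAILS
Dual feasibility (all lambda_i >= 0): OK
Complementary slackness (lambda_i * g_i(x) = 0 for all i): OK

Verdict: the first failing condition is primal_feasibility -> primal.

primal


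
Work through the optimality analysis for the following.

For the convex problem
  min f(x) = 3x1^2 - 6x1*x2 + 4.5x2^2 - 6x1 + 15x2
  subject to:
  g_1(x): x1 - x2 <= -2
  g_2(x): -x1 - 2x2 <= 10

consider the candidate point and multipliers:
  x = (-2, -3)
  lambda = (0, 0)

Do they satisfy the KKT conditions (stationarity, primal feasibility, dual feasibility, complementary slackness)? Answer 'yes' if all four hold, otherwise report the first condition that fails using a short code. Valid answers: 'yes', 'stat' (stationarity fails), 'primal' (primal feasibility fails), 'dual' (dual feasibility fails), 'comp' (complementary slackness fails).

Gradient of f: grad f(x) = Q x + c = (0, 0)
Constraint values g_i(x) = a_i^T x - b_i:
  g_1((-2, -3)) = 3
  g_2((-2, -3)) = -2
Stationarity residual: grad f(x) + sum_i lambda_i a_i = (0, 0)
  -> stationarity OK
Primal feasibility (all g_i <= 0): FAILS
Dual feasibility (all lambda_i >= 0): OK
Complementary slackness (lambda_i * g_i(x) = 0 for all i): OK

Verdict: the first failing condition is primal_feasibility -> primal.

primal


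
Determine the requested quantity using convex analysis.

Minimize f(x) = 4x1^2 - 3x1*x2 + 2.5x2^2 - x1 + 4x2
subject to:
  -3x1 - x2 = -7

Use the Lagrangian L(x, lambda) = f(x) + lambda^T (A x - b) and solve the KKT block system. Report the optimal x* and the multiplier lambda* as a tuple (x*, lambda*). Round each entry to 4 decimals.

Form the Lagrangian:
  L(x, lambda) = (1/2) x^T Q x + c^T x + lambda^T (A x - b)
Stationarity (grad_x L = 0): Q x + c + A^T lambda = 0.
Primal feasibility: A x = b.

This gives the KKT block system:
  [ Q   A^T ] [ x     ]   [-c ]
  [ A    0  ] [ lambda ] = [ b ]

Solving the linear system:
  x*      = (1.9577, 1.1268)
  lambda* = (3.7606)
  f(x*)   = 14.4366

x* = (1.9577, 1.1268), lambda* = (3.7606)


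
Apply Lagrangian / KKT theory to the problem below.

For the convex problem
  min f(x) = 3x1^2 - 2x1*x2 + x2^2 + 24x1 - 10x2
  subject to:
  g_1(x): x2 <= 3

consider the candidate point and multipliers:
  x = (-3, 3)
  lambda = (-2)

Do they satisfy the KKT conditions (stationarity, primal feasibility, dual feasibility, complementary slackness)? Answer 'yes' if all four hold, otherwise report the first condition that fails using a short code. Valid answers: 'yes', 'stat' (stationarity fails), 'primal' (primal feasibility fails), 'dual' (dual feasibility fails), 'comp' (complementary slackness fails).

Gradient of f: grad f(x) = Q x + c = (0, 2)
Constraint values g_i(x) = a_i^T x - b_i:
  g_1((-3, 3)) = 0
Stationarity residual: grad f(x) + sum_i lambda_i a_i = (0, 0)
  -> stationarity OK
Primal feasibility (all g_i <= 0): OK
Dual feasibility (all lambda_i >= 0): FAILS
Complementary slackness (lambda_i * g_i(x) = 0 for all i): OK

Verdict: the first failing condition is dual_feasibility -> dual.

dual


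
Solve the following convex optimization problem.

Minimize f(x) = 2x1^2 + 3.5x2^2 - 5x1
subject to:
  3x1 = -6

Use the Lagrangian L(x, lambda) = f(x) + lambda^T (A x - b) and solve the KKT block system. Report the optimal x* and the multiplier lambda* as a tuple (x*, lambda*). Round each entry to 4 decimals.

Form the Lagrangian:
  L(x, lambda) = (1/2) x^T Q x + c^T x + lambda^T (A x - b)
Stationarity (grad_x L = 0): Q x + c + A^T lambda = 0.
Primal feasibility: A x = b.

This gives the KKT block system:
  [ Q   A^T ] [ x     ]   [-c ]
  [ A    0  ] [ lambda ] = [ b ]

Solving the linear system:
  x*      = (-2, 0)
  lambda* = (4.3333)
  f(x*)   = 18

x* = (-2, 0), lambda* = (4.3333)


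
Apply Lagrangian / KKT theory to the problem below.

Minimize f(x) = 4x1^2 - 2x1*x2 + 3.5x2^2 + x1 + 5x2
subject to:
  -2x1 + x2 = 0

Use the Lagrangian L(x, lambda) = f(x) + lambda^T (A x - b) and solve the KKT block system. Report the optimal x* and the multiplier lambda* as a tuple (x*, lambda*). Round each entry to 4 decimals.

Form the Lagrangian:
  L(x, lambda) = (1/2) x^T Q x + c^T x + lambda^T (A x - b)
Stationarity (grad_x L = 0): Q x + c + A^T lambda = 0.
Primal feasibility: A x = b.

This gives the KKT block system:
  [ Q   A^T ] [ x     ]   [-c ]
  [ A    0  ] [ lambda ] = [ b ]

Solving the linear system:
  x*      = (-0.3929, -0.7857)
  lambda* = (-0.2857)
  f(x*)   = -2.1607

x* = (-0.3929, -0.7857), lambda* = (-0.2857)


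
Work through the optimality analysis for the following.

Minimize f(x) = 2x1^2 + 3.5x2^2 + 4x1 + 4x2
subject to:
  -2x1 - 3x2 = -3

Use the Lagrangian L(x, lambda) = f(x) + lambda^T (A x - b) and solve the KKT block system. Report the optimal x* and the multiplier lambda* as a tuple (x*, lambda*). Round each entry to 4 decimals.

Form the Lagrangian:
  L(x, lambda) = (1/2) x^T Q x + c^T x + lambda^T (A x - b)
Stationarity (grad_x L = 0): Q x + c + A^T lambda = 0.
Primal feasibility: A x = b.

This gives the KKT block system:
  [ Q   A^T ] [ x     ]   [-c ]
  [ A    0  ] [ lambda ] = [ b ]

Solving the linear system:
  x*      = (0.4688, 0.6875)
  lambda* = (2.9375)
  f(x*)   = 6.7188

x* = (0.4688, 0.6875), lambda* = (2.9375)


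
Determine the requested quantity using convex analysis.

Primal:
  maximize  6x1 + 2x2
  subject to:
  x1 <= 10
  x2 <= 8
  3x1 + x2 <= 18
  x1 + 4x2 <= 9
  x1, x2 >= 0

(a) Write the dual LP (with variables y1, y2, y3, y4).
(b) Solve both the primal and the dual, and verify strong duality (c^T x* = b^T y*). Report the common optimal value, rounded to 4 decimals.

The standard primal-dual pair for 'max c^T x s.t. A x <= b, x >= 0' is:
  Dual:  min b^T y  s.t.  A^T y >= c,  y >= 0.

So the dual LP is:
  minimize  10y1 + 8y2 + 18y3 + 9y4
  subject to:
    y1 + 3y3 + y4 >= 6
    y2 + y3 + 4y4 >= 2
    y1, y2, y3, y4 >= 0

Solving the primal: x* = (5.7273, 0.8182).
  primal value c^T x* = 36.
Solving the dual: y* = (0, 0, 2, 0).
  dual value b^T y* = 36.
Strong duality: c^T x* = b^T y*. Confirmed.

36


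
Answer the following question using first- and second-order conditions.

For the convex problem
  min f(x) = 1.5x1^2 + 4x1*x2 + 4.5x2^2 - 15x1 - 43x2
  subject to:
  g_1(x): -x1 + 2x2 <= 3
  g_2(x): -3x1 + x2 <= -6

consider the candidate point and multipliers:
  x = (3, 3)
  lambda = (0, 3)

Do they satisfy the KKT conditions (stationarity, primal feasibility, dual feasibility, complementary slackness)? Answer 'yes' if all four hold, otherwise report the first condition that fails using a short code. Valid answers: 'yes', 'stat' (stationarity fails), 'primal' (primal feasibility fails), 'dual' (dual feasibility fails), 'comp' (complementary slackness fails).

Gradient of f: grad f(x) = Q x + c = (6, -4)
Constraint values g_i(x) = a_i^T x - b_i:
  g_1((3, 3)) = 0
  g_2((3, 3)) = 0
Stationarity residual: grad f(x) + sum_i lambda_i a_i = (-3, -1)
  -> stationarity FAILS
Primal feasibility (all g_i <= 0): OK
Dual feasibility (all lambda_i >= 0): OK
Complementary slackness (lambda_i * g_i(x) = 0 for all i): OK

Verdict: the first failing condition is stationarity -> stat.

stat


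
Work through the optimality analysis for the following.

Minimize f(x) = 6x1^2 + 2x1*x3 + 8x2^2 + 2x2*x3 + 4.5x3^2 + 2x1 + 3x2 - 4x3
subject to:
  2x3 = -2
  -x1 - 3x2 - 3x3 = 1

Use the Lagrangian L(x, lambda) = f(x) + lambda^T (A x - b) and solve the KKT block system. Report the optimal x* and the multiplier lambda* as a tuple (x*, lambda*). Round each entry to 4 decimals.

Form the Lagrangian:
  L(x, lambda) = (1/2) x^T Q x + c^T x + lambda^T (A x - b)
Stationarity (grad_x L = 0): Q x + c + A^T lambda = 0.
Primal feasibility: A x = b.

This gives the KKT block system:
  [ Q   A^T ] [ x     ]   [-c ]
  [ A    0  ] [ lambda ] = [ b ]

Solving the linear system:
  x*      = (0.2823, 0.5726, -1)
  lambda* = (10.7258, 3.3871)
  f(x*)   = 12.1734

x* = (0.2823, 0.5726, -1), lambda* = (10.7258, 3.3871)


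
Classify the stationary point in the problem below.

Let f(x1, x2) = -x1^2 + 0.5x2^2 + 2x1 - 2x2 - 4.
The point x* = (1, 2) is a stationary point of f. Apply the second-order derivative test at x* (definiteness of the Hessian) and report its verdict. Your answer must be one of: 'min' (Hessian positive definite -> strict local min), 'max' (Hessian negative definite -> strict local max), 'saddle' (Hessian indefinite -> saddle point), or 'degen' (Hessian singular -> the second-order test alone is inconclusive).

Compute the Hessian H = grad^2 f:
  H = [[-2, 0], [0, 1]]
Verify stationarity: grad f(x*) = H x* + g = (0, 0).
Eigenvalues of H: -2, 1.
Eigenvalues have mixed signs, so H is indefinite -> x* is a saddle point.

saddle


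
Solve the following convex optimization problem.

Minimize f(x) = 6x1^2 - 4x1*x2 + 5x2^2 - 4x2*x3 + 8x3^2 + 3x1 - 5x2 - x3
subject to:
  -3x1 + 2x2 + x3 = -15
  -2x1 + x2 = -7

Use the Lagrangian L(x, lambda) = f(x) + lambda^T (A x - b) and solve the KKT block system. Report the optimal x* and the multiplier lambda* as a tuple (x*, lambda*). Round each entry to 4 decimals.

Form the Lagrangian:
  L(x, lambda) = (1/2) x^T Q x + c^T x + lambda^T (A x - b)
Stationarity (grad_x L = 0): Q x + c + A^T lambda = 0.
Primal feasibility: A x = b.

This gives the KKT block system:
  [ Q   A^T ] [ x     ]   [-c ]
  [ A    0  ] [ lambda ] = [ b ]

Solving the linear system:
  x*      = (1.7941, -3.4118, -2.7941)
  lambda* = (32.0588, -29)
  f(x*)   = 151.5588

x* = (1.7941, -3.4118, -2.7941), lambda* = (32.0588, -29)


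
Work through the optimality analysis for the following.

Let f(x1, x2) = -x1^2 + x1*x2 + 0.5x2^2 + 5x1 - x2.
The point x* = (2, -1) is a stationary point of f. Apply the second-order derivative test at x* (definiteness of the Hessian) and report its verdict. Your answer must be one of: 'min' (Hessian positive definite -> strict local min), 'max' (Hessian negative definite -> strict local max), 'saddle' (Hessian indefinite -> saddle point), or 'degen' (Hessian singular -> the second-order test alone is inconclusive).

Compute the Hessian H = grad^2 f:
  H = [[-2, 1], [1, 1]]
Verify stationarity: grad f(x*) = H x* + g = (0, 0).
Eigenvalues of H: -2.3028, 1.3028.
Eigenvalues have mixed signs, so H is indefinite -> x* is a saddle point.

saddle


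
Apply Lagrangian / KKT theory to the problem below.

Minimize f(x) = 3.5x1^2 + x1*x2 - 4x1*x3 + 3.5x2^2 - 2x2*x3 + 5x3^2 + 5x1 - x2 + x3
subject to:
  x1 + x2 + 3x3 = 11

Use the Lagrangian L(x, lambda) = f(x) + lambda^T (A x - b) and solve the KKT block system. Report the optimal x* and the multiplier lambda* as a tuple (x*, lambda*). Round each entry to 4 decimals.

Form the Lagrangian:
  L(x, lambda) = (1/2) x^T Q x + c^T x + lambda^T (A x - b)
Stationarity (grad_x L = 0): Q x + c + A^T lambda = 0.
Primal feasibility: A x = b.

This gives the KKT block system:
  [ Q   A^T ] [ x     ]   [-c ]
  [ A    0  ] [ lambda ] = [ b ]

Solving the linear system:
  x*      = (1.4607, 1.5759, 2.6545)
  lambda* = (-6.1832)
  f(x*)   = 38.199

x* = (1.4607, 1.5759, 2.6545), lambda* = (-6.1832)


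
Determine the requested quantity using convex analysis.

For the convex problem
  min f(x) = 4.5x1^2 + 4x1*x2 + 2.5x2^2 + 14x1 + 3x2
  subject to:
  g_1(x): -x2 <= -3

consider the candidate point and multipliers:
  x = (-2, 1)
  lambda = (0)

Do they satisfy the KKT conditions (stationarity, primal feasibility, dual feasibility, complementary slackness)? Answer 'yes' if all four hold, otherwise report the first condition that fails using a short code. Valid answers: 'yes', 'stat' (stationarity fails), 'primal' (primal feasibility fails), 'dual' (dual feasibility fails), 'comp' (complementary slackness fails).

Gradient of f: grad f(x) = Q x + c = (0, 0)
Constraint values g_i(x) = a_i^T x - b_i:
  g_1((-2, 1)) = 2
Stationarity residual: grad f(x) + sum_i lambda_i a_i = (0, 0)
  -> stationarity OK
Primal feasibility (all g_i <= 0): FAILS
Dual feasibility (all lambda_i >= 0): OK
Complementary slackness (lambda_i * g_i(x) = 0 for all i): OK

Verdict: the first failing condition is primal_feasibility -> primal.

primal


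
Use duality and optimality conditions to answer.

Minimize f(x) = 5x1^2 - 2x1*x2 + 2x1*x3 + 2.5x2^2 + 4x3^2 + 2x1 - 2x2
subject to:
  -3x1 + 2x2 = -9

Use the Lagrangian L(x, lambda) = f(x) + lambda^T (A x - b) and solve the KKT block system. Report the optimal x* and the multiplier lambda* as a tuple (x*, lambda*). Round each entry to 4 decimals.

Form the Lagrangian:
  L(x, lambda) = (1/2) x^T Q x + c^T x + lambda^T (A x - b)
Stationarity (grad_x L = 0): Q x + c + A^T lambda = 0.
Primal feasibility: A x = b.

This gives the KKT block system:
  [ Q   A^T ] [ x     ]   [-c ]
  [ A    0  ] [ lambda ] = [ b ]

Solving the linear system:
  x*      = (1.7458, -1.8814, -0.4364)
  lambda* = (7.4492)
  f(x*)   = 37.1483

x* = (1.7458, -1.8814, -0.4364), lambda* = (7.4492)


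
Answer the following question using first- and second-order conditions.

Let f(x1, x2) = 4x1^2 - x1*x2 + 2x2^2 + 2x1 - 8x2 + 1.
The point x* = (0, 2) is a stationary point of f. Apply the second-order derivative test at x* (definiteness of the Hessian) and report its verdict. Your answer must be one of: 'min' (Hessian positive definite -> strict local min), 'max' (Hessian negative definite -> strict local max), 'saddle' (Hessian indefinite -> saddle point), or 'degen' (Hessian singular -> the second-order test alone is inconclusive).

Compute the Hessian H = grad^2 f:
  H = [[8, -1], [-1, 4]]
Verify stationarity: grad f(x*) = H x* + g = (0, 0).
Eigenvalues of H: 3.7639, 8.2361.
Both eigenvalues > 0, so H is positive definite -> x* is a strict local min.

min


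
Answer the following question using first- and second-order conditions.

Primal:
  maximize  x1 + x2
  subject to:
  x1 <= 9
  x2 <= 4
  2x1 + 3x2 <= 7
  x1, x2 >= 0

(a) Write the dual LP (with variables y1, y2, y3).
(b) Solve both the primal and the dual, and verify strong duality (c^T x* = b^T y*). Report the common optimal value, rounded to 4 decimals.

The standard primal-dual pair for 'max c^T x s.t. A x <= b, x >= 0' is:
  Dual:  min b^T y  s.t.  A^T y >= c,  y >= 0.

So the dual LP is:
  minimize  9y1 + 4y2 + 7y3
  subject to:
    y1 + 2y3 >= 1
    y2 + 3y3 >= 1
    y1, y2, y3 >= 0

Solving the primal: x* = (3.5, 0).
  primal value c^T x* = 3.5.
Solving the dual: y* = (0, 0, 0.5).
  dual value b^T y* = 3.5.
Strong duality: c^T x* = b^T y*. Confirmed.

3.5


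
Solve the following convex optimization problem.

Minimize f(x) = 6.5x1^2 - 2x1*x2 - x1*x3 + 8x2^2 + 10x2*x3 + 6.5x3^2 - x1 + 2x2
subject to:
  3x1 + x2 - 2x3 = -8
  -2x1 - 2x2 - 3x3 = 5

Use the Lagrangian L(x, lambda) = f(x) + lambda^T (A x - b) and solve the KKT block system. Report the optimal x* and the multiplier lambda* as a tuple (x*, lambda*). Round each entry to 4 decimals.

Form the Lagrangian:
  L(x, lambda) = (1/2) x^T Q x + c^T x + lambda^T (A x - b)
Stationarity (grad_x L = 0): Q x + c + A^T lambda = 0.
Primal feasibility: A x = b.

This gives the KKT block system:
  [ Q   A^T ] [ x     ]   [-c ]
  [ A    0  ] [ lambda ] = [ b ]

Solving the linear system:
  x*      = (-1.7827, -1.5463, 0.5527)
  lambda* = (3.9936, -4.8275)
  f(x*)   = 27.3882

x* = (-1.7827, -1.5463, 0.5527), lambda* = (3.9936, -4.8275)


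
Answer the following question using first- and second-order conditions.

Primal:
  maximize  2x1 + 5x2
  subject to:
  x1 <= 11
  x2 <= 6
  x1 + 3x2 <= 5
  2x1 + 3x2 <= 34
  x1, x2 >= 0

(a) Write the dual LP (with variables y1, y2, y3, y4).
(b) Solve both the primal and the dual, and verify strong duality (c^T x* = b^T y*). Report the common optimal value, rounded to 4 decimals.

The standard primal-dual pair for 'max c^T x s.t. A x <= b, x >= 0' is:
  Dual:  min b^T y  s.t.  A^T y >= c,  y >= 0.

So the dual LP is:
  minimize  11y1 + 6y2 + 5y3 + 34y4
  subject to:
    y1 + y3 + 2y4 >= 2
    y2 + 3y3 + 3y4 >= 5
    y1, y2, y3, y4 >= 0

Solving the primal: x* = (5, 0).
  primal value c^T x* = 10.
Solving the dual: y* = (0, 0, 2, 0).
  dual value b^T y* = 10.
Strong duality: c^T x* = b^T y*. Confirmed.

10


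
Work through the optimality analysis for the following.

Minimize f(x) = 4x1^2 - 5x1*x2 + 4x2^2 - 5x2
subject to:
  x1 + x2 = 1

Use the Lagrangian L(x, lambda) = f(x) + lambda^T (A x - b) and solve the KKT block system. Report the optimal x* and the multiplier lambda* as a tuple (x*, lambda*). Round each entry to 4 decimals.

Form the Lagrangian:
  L(x, lambda) = (1/2) x^T Q x + c^T x + lambda^T (A x - b)
Stationarity (grad_x L = 0): Q x + c + A^T lambda = 0.
Primal feasibility: A x = b.

This gives the KKT block system:
  [ Q   A^T ] [ x     ]   [-c ]
  [ A    0  ] [ lambda ] = [ b ]

Solving the linear system:
  x*      = (0.3077, 0.6923)
  lambda* = (1)
  f(x*)   = -2.2308

x* = (0.3077, 0.6923), lambda* = (1)


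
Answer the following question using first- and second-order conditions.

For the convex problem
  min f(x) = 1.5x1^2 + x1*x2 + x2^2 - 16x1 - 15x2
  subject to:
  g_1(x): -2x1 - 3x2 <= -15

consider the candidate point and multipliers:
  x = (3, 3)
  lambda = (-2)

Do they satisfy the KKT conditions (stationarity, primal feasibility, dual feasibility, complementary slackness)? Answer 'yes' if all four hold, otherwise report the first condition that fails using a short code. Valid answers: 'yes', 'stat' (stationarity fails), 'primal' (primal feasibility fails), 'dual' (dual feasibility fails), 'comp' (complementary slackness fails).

Gradient of f: grad f(x) = Q x + c = (-4, -6)
Constraint values g_i(x) = a_i^T x - b_i:
  g_1((3, 3)) = 0
Stationarity residual: grad f(x) + sum_i lambda_i a_i = (0, 0)
  -> stationarity OK
Primal feasibility (all g_i <= 0): OK
Dual feasibility (all lambda_i >= 0): FAILS
Complementary slackness (lambda_i * g_i(x) = 0 for all i): OK

Verdict: the first failing condition is dual_feasibility -> dual.

dual


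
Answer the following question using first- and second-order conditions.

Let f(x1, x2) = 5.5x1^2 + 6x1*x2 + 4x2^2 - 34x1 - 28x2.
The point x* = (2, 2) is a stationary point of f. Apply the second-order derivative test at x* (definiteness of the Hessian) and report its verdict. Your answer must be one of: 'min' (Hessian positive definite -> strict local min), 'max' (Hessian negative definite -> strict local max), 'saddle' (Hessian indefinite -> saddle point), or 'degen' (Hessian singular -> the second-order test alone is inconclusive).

Compute the Hessian H = grad^2 f:
  H = [[11, 6], [6, 8]]
Verify stationarity: grad f(x*) = H x* + g = (0, 0).
Eigenvalues of H: 3.3153, 15.6847.
Both eigenvalues > 0, so H is positive definite -> x* is a strict local min.

min


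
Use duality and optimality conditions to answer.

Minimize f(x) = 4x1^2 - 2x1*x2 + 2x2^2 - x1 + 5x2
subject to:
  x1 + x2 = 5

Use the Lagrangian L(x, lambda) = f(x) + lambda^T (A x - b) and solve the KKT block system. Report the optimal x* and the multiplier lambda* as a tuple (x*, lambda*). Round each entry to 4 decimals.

Form the Lagrangian:
  L(x, lambda) = (1/2) x^T Q x + c^T x + lambda^T (A x - b)
Stationarity (grad_x L = 0): Q x + c + A^T lambda = 0.
Primal feasibility: A x = b.

This gives the KKT block system:
  [ Q   A^T ] [ x     ]   [-c ]
  [ A    0  ] [ lambda ] = [ b ]

Solving the linear system:
  x*      = (2.25, 2.75)
  lambda* = (-11.5)
  f(x*)   = 34.5

x* = (2.25, 2.75), lambda* = (-11.5)


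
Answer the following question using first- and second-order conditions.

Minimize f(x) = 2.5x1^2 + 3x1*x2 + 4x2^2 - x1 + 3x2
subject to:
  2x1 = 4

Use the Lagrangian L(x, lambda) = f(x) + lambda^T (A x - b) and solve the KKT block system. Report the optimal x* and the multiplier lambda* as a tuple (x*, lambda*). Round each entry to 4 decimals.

Form the Lagrangian:
  L(x, lambda) = (1/2) x^T Q x + c^T x + lambda^T (A x - b)
Stationarity (grad_x L = 0): Q x + c + A^T lambda = 0.
Primal feasibility: A x = b.

This gives the KKT block system:
  [ Q   A^T ] [ x     ]   [-c ]
  [ A    0  ] [ lambda ] = [ b ]

Solving the linear system:
  x*      = (2, -1.125)
  lambda* = (-2.8125)
  f(x*)   = 2.9375

x* = (2, -1.125), lambda* = (-2.8125)


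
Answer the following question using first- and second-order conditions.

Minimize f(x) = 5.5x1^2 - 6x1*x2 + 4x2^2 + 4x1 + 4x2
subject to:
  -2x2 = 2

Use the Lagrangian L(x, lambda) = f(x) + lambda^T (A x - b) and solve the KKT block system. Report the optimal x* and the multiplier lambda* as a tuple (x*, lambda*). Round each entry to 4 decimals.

Form the Lagrangian:
  L(x, lambda) = (1/2) x^T Q x + c^T x + lambda^T (A x - b)
Stationarity (grad_x L = 0): Q x + c + A^T lambda = 0.
Primal feasibility: A x = b.

This gives the KKT block system:
  [ Q   A^T ] [ x     ]   [-c ]
  [ A    0  ] [ lambda ] = [ b ]

Solving the linear system:
  x*      = (-0.9091, -1)
  lambda* = (0.7273)
  f(x*)   = -4.5455

x* = (-0.9091, -1), lambda* = (0.7273)


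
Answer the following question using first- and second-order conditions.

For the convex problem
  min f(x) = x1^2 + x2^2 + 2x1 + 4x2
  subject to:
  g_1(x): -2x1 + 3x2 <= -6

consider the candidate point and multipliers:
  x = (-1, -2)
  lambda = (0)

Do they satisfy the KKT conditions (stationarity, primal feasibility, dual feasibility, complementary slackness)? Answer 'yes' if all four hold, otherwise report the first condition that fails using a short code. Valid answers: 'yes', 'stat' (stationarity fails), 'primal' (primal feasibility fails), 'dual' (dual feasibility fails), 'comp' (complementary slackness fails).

Gradient of f: grad f(x) = Q x + c = (0, 0)
Constraint values g_i(x) = a_i^T x - b_i:
  g_1((-1, -2)) = 2
Stationarity residual: grad f(x) + sum_i lambda_i a_i = (0, 0)
  -> stationarity OK
Primal feasibility (all g_i <= 0): FAILS
Dual feasibility (all lambda_i >= 0): OK
Complementary slackness (lambda_i * g_i(x) = 0 for all i): OK

Verdict: the first failing condition is primal_feasibility -> primal.

primal


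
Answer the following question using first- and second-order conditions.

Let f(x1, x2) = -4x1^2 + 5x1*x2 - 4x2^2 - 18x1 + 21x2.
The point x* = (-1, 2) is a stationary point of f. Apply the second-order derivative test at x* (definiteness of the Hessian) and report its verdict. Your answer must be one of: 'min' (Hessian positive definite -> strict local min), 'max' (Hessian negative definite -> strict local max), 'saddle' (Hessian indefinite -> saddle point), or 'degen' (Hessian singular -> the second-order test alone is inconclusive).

Compute the Hessian H = grad^2 f:
  H = [[-8, 5], [5, -8]]
Verify stationarity: grad f(x*) = H x* + g = (0, 0).
Eigenvalues of H: -13, -3.
Both eigenvalues < 0, so H is negative definite -> x* is a strict local max.

max


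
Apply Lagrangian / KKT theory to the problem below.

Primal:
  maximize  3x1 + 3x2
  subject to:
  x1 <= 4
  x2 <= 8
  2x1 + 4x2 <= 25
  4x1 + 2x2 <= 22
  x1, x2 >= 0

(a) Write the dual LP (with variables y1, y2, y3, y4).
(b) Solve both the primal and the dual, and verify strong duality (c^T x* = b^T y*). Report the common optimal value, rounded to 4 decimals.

The standard primal-dual pair for 'max c^T x s.t. A x <= b, x >= 0' is:
  Dual:  min b^T y  s.t.  A^T y >= c,  y >= 0.

So the dual LP is:
  minimize  4y1 + 8y2 + 25y3 + 22y4
  subject to:
    y1 + 2y3 + 4y4 >= 3
    y2 + 4y3 + 2y4 >= 3
    y1, y2, y3, y4 >= 0

Solving the primal: x* = (3.1667, 4.6667).
  primal value c^T x* = 23.5.
Solving the dual: y* = (0, 0, 0.5, 0.5).
  dual value b^T y* = 23.5.
Strong duality: c^T x* = b^T y*. Confirmed.

23.5


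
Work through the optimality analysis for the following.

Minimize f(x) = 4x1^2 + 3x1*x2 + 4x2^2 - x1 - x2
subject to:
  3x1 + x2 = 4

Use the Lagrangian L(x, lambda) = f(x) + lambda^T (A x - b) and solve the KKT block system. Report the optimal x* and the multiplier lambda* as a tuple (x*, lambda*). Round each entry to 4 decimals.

Form the Lagrangian:
  L(x, lambda) = (1/2) x^T Q x + c^T x + lambda^T (A x - b)
Stationarity (grad_x L = 0): Q x + c + A^T lambda = 0.
Primal feasibility: A x = b.

This gives the KKT block system:
  [ Q   A^T ] [ x     ]   [-c ]
  [ A    0  ] [ lambda ] = [ b ]

Solving the linear system:
  x*      = (1.3226, 0.0323)
  lambda* = (-3.2258)
  f(x*)   = 5.7742

x* = (1.3226, 0.0323), lambda* = (-3.2258)


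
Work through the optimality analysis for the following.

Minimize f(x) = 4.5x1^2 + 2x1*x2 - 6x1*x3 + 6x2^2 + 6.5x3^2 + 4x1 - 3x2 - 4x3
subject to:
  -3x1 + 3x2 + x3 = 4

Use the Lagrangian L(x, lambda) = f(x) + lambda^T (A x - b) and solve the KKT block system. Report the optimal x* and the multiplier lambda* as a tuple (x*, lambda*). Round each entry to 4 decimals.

Form the Lagrangian:
  L(x, lambda) = (1/2) x^T Q x + c^T x + lambda^T (A x - b)
Stationarity (grad_x L = 0): Q x + c + A^T lambda = 0.
Primal feasibility: A x = b.

This gives the KKT block system:
  [ Q   A^T ] [ x     ]   [-c ]
  [ A    0  ] [ lambda ] = [ b ]

Solving the linear system:
  x*      = (-0.7892, 0.5461, -0.0059)
  lambda* = (-0.6583)
  f(x*)   = -1.0691

x* = (-0.7892, 0.5461, -0.0059), lambda* = (-0.6583)


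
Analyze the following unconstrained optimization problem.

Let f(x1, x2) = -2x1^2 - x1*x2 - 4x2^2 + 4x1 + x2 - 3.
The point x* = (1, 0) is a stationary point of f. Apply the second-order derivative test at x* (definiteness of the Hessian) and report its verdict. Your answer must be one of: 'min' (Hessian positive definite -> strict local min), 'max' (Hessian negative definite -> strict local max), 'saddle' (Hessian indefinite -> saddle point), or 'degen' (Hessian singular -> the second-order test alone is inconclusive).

Compute the Hessian H = grad^2 f:
  H = [[-4, -1], [-1, -8]]
Verify stationarity: grad f(x*) = H x* + g = (0, 0).
Eigenvalues of H: -8.2361, -3.7639.
Both eigenvalues < 0, so H is negative definite -> x* is a strict local max.

max


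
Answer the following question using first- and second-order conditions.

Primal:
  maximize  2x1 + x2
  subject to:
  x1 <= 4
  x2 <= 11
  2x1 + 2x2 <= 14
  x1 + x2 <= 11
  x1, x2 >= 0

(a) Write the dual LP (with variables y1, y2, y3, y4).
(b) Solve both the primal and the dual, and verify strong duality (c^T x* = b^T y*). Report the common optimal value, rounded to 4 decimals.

The standard primal-dual pair for 'max c^T x s.t. A x <= b, x >= 0' is:
  Dual:  min b^T y  s.t.  A^T y >= c,  y >= 0.

So the dual LP is:
  minimize  4y1 + 11y2 + 14y3 + 11y4
  subject to:
    y1 + 2y3 + y4 >= 2
    y2 + 2y3 + y4 >= 1
    y1, y2, y3, y4 >= 0

Solving the primal: x* = (4, 3).
  primal value c^T x* = 11.
Solving the dual: y* = (1, 0, 0.5, 0).
  dual value b^T y* = 11.
Strong duality: c^T x* = b^T y*. Confirmed.

11
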